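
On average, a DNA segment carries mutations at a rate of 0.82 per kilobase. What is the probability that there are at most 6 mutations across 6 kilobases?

0.7738

Over the interval, μ = 0.82 × 6 = 4.92 (6 kilobases).
P(N ≤ 6) = Σ_{j=0}^{6} e^(−μ) μ^j/j! ≈ 0.7738.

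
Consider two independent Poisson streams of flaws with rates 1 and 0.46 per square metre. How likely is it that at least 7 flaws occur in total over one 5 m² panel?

Independent Poisson processes superpose: combined rate λ = 1 + 0.46 = 1.46 per square metre.
Over the interval, μ = 1.46 × 5 = 7.3 (a 5 m² panel = 5 square metres).
P(N ≥ 7) = 1 − P(N ≤ 6) ≈ 0.5940.

0.5940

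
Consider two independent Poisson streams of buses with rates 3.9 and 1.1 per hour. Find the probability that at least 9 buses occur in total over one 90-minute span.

0.3380

Independent Poisson processes superpose: combined rate λ = 3.9 + 1.1 = 5 per hour.
Over the interval, μ = 5 × 1.5 = 7.5 (a 90-minute span = 1.5 hours).
P(N ≥ 9) = 1 − P(N ≤ 8) ≈ 0.3380.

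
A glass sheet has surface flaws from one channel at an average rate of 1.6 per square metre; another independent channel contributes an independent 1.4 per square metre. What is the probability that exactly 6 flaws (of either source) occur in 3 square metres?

Independent Poisson processes superpose: combined rate λ = 1.6 + 1.4 = 3 per square metre.
Over the interval, μ = 3 × 3 = 9 (3 square metres).
P(N = 6) = e^(−9) · 9^6/6! ≈ 0.0911.

0.0911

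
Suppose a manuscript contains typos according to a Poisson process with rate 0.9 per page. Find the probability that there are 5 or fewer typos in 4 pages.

0.8441

Over the interval, μ = 0.9 × 4 = 3.6 (4 pages).
P(N ≤ 5) = Σ_{j=0}^{5} e^(−μ) μ^j/j! ≈ 0.8441.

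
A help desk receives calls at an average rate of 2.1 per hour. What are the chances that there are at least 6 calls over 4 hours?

0.8427

Over the interval, μ = 2.1 × 4 = 8.4 (4 hours).
P(N ≥ 6) = 1 − P(N ≤ 5) = 1 − Σ_{j=0}^{5} e^(−μ) μ^j/j! ≈ 0.8427.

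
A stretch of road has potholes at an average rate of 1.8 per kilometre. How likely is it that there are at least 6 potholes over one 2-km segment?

Over the interval, μ = 1.8 × 2 = 3.6 (a 2-km segment = 2 kilometres).
P(N ≥ 6) = 1 − P(N ≤ 5) = 1 − Σ_{j=0}^{5} e^(−μ) μ^j/j! ≈ 0.1559.

0.1559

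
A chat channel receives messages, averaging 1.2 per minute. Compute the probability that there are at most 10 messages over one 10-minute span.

Over the interval, μ = 1.2 × 10 = 12 (a 10-minute span = 10 minutes).
P(N ≤ 10) = Σ_{j=0}^{10} e^(−μ) μ^j/j! ≈ 0.3472.

0.3472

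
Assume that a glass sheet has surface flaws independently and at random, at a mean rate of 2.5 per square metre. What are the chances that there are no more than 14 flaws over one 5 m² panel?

0.7250

Over the interval, μ = 2.5 × 5 = 12.5 (a 5 m² panel = 5 square metres).
P(N ≤ 14) = Σ_{j=0}^{14} e^(−μ) μ^j/j! ≈ 0.7250.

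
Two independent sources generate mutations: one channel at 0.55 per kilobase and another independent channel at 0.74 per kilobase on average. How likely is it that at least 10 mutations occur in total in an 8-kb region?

Independent Poisson processes superpose: combined rate λ = 0.55 + 0.74 = 1.29 per kilobase.
Over the interval, μ = 1.29 × 8 = 10.32 (an 8-kb region = 8 kilobases).
P(N ≥ 10) = 1 − P(N ≤ 9) ≈ 0.5814.

0.5814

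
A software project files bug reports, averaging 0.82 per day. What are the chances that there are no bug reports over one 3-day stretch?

Over the interval, μ = 0.82 × 3 = 2.46 (a 3-day stretch = 3 days).
P(N = 0) = e^(−μ) μ^0/0! = e^(−2.46) · 2.46^0/1 ≈ 0.0854.

0.0854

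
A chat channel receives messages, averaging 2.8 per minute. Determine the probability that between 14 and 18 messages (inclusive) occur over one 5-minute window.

Over the interval, μ = 2.8 × 5 = 14 (a 5-minute window = 5 minutes).
P(14 ≤ N ≤ 18) = Σ_{j=14}^{18} e^(−14) · 14^j/j! ≈ 0.4182.

0.4182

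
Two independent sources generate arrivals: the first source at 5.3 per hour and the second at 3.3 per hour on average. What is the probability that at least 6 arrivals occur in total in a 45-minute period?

Independent Poisson processes superpose: combined rate λ = 5.3 + 3.3 = 8.6 per hour.
Over the interval, μ = 8.6 × 0.75 = 6.45 (a 45-minute period = 0.75 hours).
P(N ≥ 6) = 1 − P(N ≤ 5) ≈ 0.6236.

0.6236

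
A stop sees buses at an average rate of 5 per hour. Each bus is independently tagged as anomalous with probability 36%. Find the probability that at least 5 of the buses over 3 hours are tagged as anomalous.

0.6267

Thinning: the buses that are tagged as anomalous themselves form a Poisson process with rate 0.36 × 5 = 1.8 per hour.
Over the interval, μ = 1.8 × 3 = 5.4 (3 hours).
P(N ≥ 5) = 1 − P(N ≤ 4) ≈ 0.6267.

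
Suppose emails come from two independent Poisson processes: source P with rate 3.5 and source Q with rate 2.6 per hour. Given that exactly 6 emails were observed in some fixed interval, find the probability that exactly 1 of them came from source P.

0.0484

Given the total, each event is independently from source P with probability p = λ_P/(λ_P+λ_Q) = 3.5/6.1 ≈ 0.5738.
So K ~ Binomial(6, 3.5/6.1): P(K = 1) = C(6,1) · (3.5/6.1)^1 · (2.6/6.1)^5 ≈ 0.0484.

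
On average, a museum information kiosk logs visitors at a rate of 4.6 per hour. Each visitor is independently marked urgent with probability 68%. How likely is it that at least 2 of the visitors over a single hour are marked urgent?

0.8192

Thinning: the visitors that are marked urgent themselves form a Poisson process with rate 0.68 × 4.6 = 3.128 per hour.
So μ = 3.128.
P(N ≥ 2) = 1 − P(N ≤ 1) ≈ 0.8192.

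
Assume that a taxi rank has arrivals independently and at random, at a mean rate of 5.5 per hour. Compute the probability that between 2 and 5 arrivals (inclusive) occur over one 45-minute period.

Over the interval, μ = 5.5 × 0.75 = 4.125 (a 45-minute period = 0.75 hours).
P(2 ≤ N ≤ 5) = Σ_{j=2}^{5} e^(−4.125) · 4.125^j/j! ≈ 0.6825.

0.6825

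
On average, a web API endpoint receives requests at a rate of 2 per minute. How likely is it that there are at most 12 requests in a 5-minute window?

Over the interval, μ = 2 × 5 = 10 (a 5-minute window = 5 minutes).
P(N ≤ 12) = Σ_{j=0}^{12} e^(−μ) μ^j/j! ≈ 0.7916.

0.7916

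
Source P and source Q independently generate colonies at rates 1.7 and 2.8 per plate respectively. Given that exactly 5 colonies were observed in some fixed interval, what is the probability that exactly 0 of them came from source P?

Given the total, each event is independently from source P with probability p = λ_P/(λ_P+λ_Q) = 1.7/4.5 ≈ 0.3778.
So K ~ Binomial(5, 1.7/4.5): P(K = 0) = C(5,0) · (1.7/4.5)^0 · (2.8/4.5)^5 ≈ 0.0933.

0.0933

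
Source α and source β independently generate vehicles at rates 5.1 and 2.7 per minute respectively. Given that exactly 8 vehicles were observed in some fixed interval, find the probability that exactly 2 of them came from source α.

Given the total, each event is independently from source α with probability p = λ_α/(λ_α+λ_β) = 5.1/7.8 ≈ 0.6538.
So K ~ Binomial(8, 5.1/7.8): P(K = 2) = C(8,2) · (5.1/7.8)^2 · (2.7/7.8)^6 ≈ 0.0206.

0.0206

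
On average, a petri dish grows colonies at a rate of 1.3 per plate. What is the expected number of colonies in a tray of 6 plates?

7.8

E[N] = λt = 1.3 × 6 = 7.8 (a tray of 6 plates = 6 plates).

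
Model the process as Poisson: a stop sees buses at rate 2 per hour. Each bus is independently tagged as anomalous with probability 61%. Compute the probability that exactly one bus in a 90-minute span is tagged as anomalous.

Thinning: the buses that are tagged as anomalous themselves form a Poisson process with rate 0.61 × 2 = 1.22 per hour.
Over the interval, μ = 1.22 × 1.5 = 1.83 (a 90-minute span = 1.5 hours).
P(N = 1) = e^(−1.83) · 1.83^1/1! ≈ 0.2936.

0.2936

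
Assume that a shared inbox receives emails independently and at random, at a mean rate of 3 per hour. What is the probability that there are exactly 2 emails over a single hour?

0.2240

With mean μ = 3 per hour,
P(N = 2) = e^(−μ) μ^2/2! = e^(−3) · 3^2/2 ≈ 0.2240.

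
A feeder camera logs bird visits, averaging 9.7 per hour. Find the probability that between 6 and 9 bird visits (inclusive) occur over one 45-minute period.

0.5346

Over the interval, μ = 9.7 × 0.75 = 7.275 (a 45-minute period = 0.75 hours).
P(6 ≤ N ≤ 9) = Σ_{j=6}^{9} e^(−7.275) · 7.275^j/j! ≈ 0.5346.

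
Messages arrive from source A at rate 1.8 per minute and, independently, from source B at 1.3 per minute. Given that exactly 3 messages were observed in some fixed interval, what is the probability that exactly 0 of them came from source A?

Given the total, each event is independently from source A with probability p = λ_A/(λ_A+λ_B) = 1.8/3.1 ≈ 0.5806.
So K ~ Binomial(3, 1.8/3.1): P(K = 0) = C(3,0) · (1.8/3.1)^0 · (1.3/3.1)^3 ≈ 0.0737.

0.0737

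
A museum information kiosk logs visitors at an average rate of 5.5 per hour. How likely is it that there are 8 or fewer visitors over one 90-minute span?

0.5577

Over the interval, μ = 5.5 × 1.5 = 8.25 (a 90-minute span = 1.5 hours).
P(N ≤ 8) = Σ_{j=0}^{8} e^(−μ) μ^j/j! ≈ 0.5577.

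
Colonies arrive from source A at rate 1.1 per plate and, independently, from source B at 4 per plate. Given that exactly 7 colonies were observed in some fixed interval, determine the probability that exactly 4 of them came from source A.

0.0365

Given the total, each event is independently from source A with probability p = λ_A/(λ_A+λ_B) = 1.1/5.1 ≈ 0.2157.
So K ~ Binomial(7, 1.1/5.1): P(K = 4) = C(7,4) · (1.1/5.1)^4 · (4/5.1)^3 ≈ 0.0365.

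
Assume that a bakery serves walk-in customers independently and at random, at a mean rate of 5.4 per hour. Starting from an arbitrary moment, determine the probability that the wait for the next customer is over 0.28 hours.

The wait for the next event is exponential with rate λ = 5.4 per hour.
P(T > 0.28) = e^(−λt) = e^(−5.4 × 0.28) = e^(−1.512) ≈ 0.2205.

0.2205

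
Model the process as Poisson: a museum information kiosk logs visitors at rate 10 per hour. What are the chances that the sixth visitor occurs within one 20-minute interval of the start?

Over the interval, μ = 10 × 1/3 ≈ 3.33333 (a 20-minute interval = 1/3 hours).
The sixth arrival falls in the interval iff at least 6 events occur there: P(S_6 ≤ t) = P(N ≥ 6) = 1 − P(N ≤ 5) ≈ 0.1212.

0.1212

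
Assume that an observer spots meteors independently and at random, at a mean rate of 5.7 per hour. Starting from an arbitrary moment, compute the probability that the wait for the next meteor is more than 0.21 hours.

The wait for the next event is exponential with rate λ = 5.7 per hour.
P(T > 0.21) = e^(−λt) = e^(−5.7 × 0.21) = e^(−1.197) ≈ 0.3021.

0.3021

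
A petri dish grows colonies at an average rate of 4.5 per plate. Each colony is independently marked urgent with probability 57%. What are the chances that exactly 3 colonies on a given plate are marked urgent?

Thinning: the colonies that are marked urgent themselves form a Poisson process with rate 0.57 × 4.5 = 2.565 per plate.
So μ = 2.565.
P(N = 3) = e^(−2.565) · 2.565^3/3! ≈ 0.2163.

0.2163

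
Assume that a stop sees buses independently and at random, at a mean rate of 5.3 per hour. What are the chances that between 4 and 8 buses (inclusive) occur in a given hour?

0.6851

With mean μ = 5.3 per hour,
P(4 ≤ N ≤ 8) = Σ_{j=4}^{8} e^(−5.3) · 5.3^j/j! ≈ 0.6851.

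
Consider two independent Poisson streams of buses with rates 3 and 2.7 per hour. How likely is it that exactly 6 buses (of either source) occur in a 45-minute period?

0.1179

Independent Poisson processes superpose: combined rate λ = 3 + 2.7 = 5.7 per hour.
Over the interval, μ = 5.7 × 0.75 = 4.275 (a 45-minute period = 0.75 hours).
P(N = 6) = e^(−4.275) · 4.275^6/6! ≈ 0.1179.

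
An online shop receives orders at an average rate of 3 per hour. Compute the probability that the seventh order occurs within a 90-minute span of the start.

Over the interval, μ = 3 × 1.5 = 4.5 (a 90-minute span = 1.5 hours).
The seventh arrival falls in the interval iff at least 7 events occur there: P(S_7 ≤ t) = P(N ≥ 7) = 1 − P(N ≤ 6) ≈ 0.1689.

0.1689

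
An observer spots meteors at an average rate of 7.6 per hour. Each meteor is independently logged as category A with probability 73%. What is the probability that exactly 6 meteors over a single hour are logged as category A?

Thinning: the meteors that are logged as category A themselves form a Poisson process with rate 0.73 × 7.6 = 5.548 per hour.
So μ = 5.548.
P(N = 6) = e^(−5.548) · 5.548^6/6! ≈ 0.1578.

0.1578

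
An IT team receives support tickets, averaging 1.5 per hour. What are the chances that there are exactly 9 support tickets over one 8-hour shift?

Over the interval, μ = 1.5 × 8 = 12 (an 8-hour shift = 8 hours).
P(N = 9) = e^(−μ) μ^9/9! = e^(−12) · 12^9/362880 ≈ 0.0874.

0.0874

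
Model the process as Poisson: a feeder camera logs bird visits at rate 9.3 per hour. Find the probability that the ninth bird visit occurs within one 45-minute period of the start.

Over the interval, μ = 9.3 × 0.75 = 6.975 (a 45-minute period = 0.75 hours).
The ninth arrival falls in the interval iff at least 9 events occur there: P(S_9 ≤ t) = P(N ≥ 9) = 1 − P(N ≤ 8) ≈ 0.2677.

0.2677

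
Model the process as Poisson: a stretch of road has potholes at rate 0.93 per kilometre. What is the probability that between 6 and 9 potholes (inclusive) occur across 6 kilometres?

0.4267

Over the interval, μ = 0.93 × 6 = 5.58 (6 kilometres).
P(6 ≤ N ≤ 9) = Σ_{j=6}^{9} e^(−5.58) · 5.58^j/j! ≈ 0.4267.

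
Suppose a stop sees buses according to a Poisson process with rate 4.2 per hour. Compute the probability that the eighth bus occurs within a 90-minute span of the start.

Over the interval, μ = 4.2 × 1.5 = 6.3 (a 90-minute span = 1.5 hours).
The eighth arrival falls in the interval iff at least 8 events occur there: P(S_8 ≤ t) = P(N ≥ 8) = 1 − P(N ≤ 7) ≈ 0.2983.

0.2983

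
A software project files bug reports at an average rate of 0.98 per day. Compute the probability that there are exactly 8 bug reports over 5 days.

0.0614

Over the interval, μ = 0.98 × 5 = 4.9 (5 days).
P(N = 8) = e^(−μ) μ^8/8! = e^(−4.9) · 4.9^8/40320 ≈ 0.0614.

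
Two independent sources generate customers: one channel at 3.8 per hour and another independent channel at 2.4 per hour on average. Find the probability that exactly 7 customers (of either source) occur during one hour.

0.1418

Independent Poisson processes superpose: combined rate λ = 3.8 + 2.4 = 6.2 per hour.
So μ = 6.2.
P(N = 7) = e^(−6.2) · 6.2^7/7! ≈ 0.1418.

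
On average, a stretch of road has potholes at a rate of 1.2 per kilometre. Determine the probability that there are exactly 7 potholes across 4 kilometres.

0.0959

Over the interval, μ = 1.2 × 4 = 4.8 (4 kilometres).
P(N = 7) = e^(−μ) μ^7/7! = e^(−4.8) · 4.8^7/5040 ≈ 0.0959.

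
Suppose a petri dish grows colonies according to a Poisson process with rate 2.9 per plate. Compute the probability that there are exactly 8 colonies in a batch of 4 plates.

0.0745

Over the interval, μ = 2.9 × 4 = 11.6 (a batch of 4 plates = 4 plates).
P(N = 8) = e^(−μ) μ^8/8! = e^(−11.6) · 11.6^8/40320 ≈ 0.0745.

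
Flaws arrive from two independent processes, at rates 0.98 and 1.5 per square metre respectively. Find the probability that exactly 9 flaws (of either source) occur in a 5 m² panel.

Independent Poisson processes superpose: combined rate λ = 0.98 + 1.5 = 2.48 per square metre.
Over the interval, μ = 2.48 × 5 = 12.4 (a 5 m² panel = 5 square metres).
P(N = 9) = e^(−12.4) · 12.4^9/9! ≈ 0.0787.

0.0787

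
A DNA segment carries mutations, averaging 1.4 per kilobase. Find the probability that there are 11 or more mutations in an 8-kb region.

0.5638

Over the interval, μ = 1.4 × 8 = 11.2 (an 8-kb region = 8 kilobases).
P(N ≥ 11) = 1 − P(N ≤ 10) = 1 − Σ_{j=0}^{10} e^(−μ) μ^j/j! ≈ 0.5638.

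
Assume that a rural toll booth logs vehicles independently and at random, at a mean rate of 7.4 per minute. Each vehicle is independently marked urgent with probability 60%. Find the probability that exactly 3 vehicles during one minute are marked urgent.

Thinning: the vehicles that are marked urgent themselves form a Poisson process with rate 0.6 × 7.4 = 4.44 per minute.
So μ = 4.44.
P(N = 3) = e^(−4.44) · 4.44^3/3! ≈ 0.1721.

0.1721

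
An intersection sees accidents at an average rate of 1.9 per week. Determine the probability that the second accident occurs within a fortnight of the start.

Over the interval, μ = 1.9 × 2 = 3.8 (a fortnight = 2 weeks).
The second arrival falls in the interval iff at least 2 events occur there: P(S_2 ≤ t) = P(N ≥ 2) = 1 − P(N ≤ 1) ≈ 0.8926.

0.8926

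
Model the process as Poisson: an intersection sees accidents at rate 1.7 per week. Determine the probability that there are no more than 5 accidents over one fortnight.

0.8705

Over the interval, μ = 1.7 × 2 = 3.4 (a fortnight = 2 weeks).
P(N ≤ 5) = Σ_{j=0}^{5} e^(−μ) μ^j/j! ≈ 0.8705.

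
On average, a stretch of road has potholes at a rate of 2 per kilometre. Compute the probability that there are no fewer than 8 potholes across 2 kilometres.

0.0511

Over the interval, μ = 2 × 2 = 4 (2 kilometres).
P(N ≥ 8) = 1 − P(N ≤ 7) = 1 − Σ_{j=0}^{7} e^(−μ) μ^j/j! ≈ 0.0511.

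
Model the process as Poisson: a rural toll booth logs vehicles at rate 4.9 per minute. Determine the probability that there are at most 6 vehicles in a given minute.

0.7767

With mean μ = 4.9 per minute,
P(N ≤ 6) = Σ_{j=0}^{6} e^(−μ) μ^j/j! ≈ 0.7767.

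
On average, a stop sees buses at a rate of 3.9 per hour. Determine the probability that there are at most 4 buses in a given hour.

With mean μ = 3.9 per hour,
P(N ≤ 4) = Σ_{j=0}^{4} e^(−μ) μ^j/j! ≈ 0.6484.

0.6484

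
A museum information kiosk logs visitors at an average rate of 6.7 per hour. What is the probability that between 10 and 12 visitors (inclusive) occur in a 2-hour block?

0.2789

Over the interval, μ = 6.7 × 2 = 13.4 (a 2-hour block = 2 hours).
P(10 ≤ N ≤ 12) = Σ_{j=10}^{12} e^(−13.4) · 13.4^j/j! ≈ 0.2789.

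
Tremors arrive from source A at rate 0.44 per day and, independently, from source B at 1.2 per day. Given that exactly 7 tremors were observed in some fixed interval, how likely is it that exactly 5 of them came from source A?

0.0156

Given the total, each event is independently from source A with probability p = λ_A/(λ_A+λ_B) = 0.44/1.64 ≈ 0.2683.
So K ~ Binomial(7, 0.44/1.64): P(K = 5) = C(7,5) · (0.44/1.64)^5 · (1.2/1.64)^2 ≈ 0.0156.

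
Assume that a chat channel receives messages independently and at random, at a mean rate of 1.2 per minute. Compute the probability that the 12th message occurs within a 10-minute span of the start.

Over the interval, μ = 1.2 × 10 = 12 (a 10-minute span = 10 minutes).
The 12th arrival falls in the interval iff at least 12 events occur there: P(S_12 ≤ t) = P(N ≥ 12) = 1 − P(N ≤ 11) ≈ 0.5384.

0.5384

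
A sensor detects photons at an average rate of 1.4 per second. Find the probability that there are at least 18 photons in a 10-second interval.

0.1728

Over the interval, μ = 1.4 × 10 = 14 (a 10-second interval = 10 seconds).
P(N ≥ 18) = 1 − P(N ≤ 17) = 1 − Σ_{j=0}^{17} e^(−μ) μ^j/j! ≈ 0.1728.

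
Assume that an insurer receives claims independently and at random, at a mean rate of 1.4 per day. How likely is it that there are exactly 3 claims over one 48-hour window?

Over the interval, μ = 1.4 × 2 = 2.8 (a 48-hour window = 2 days).
P(N = 3) = e^(−μ) μ^3/3! = e^(−2.8) · 2.8^3/6 ≈ 0.2225.

0.2225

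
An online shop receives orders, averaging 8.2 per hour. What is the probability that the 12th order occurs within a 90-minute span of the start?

Over the interval, μ = 8.2 × 1.5 = 12.3 (a 90-minute span = 1.5 hours).
The 12th arrival falls in the interval iff at least 12 events occur there: P(S_12 ≤ t) = P(N ≥ 12) = 1 − P(N ≤ 11) ≈ 0.5722.

0.5722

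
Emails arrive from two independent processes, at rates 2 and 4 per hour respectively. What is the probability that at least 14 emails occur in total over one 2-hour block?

0.3185

Independent Poisson processes superpose: combined rate λ = 2 + 4 = 6 per hour.
Over the interval, μ = 6 × 2 = 12 (a 2-hour block = 2 hours).
P(N ≥ 14) = 1 − P(N ≤ 13) ≈ 0.3185.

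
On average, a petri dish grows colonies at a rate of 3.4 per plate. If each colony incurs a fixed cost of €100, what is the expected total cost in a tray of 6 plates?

E[N] = 3.4 × 6 = 20.4 (a tray of 6 plates = 6 plates); E[cost] = 20.4 × €100 = €2040.

€2040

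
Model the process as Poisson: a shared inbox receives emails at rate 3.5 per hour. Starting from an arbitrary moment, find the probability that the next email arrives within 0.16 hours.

0.4288

Inter-arrival times are exponential with rate λ = 3.5 per hour.
P(T ≤ 0.16) = 1 − e^(−λt) = 1 − e^(−3.5 × 0.16) = 1 − e^(−0.56) ≈ 0.4288.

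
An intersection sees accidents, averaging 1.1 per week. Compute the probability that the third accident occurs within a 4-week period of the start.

Over the interval, μ = 1.1 × 4 = 4.4 (a 4-week period = 4 weeks).
The third arrival falls in the interval iff at least 3 events occur there: P(S_3 ≤ t) = P(N ≥ 3) = 1 − P(N ≤ 2) ≈ 0.8149.

0.8149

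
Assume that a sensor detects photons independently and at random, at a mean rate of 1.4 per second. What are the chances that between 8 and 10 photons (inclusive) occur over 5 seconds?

0.3028

Over the interval, μ = 1.4 × 5 = 7 (5 seconds).
P(8 ≤ N ≤ 10) = Σ_{j=8}^{10} e^(−7) · 7^j/j! ≈ 0.3028.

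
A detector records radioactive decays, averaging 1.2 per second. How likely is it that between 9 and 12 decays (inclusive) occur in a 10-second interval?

Over the interval, μ = 1.2 × 10 = 12 (a 10-second interval = 10 seconds).
P(9 ≤ N ≤ 12) = Σ_{j=9}^{12} e^(−12) · 12^j/j! ≈ 0.4209.

0.4209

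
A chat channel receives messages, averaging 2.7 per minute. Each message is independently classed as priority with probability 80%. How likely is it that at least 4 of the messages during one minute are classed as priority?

Thinning: the messages that are classed as priority themselves form a Poisson process with rate 0.8 × 2.7 = 2.16 per minute.
So μ = 2.16.
P(N ≥ 4) = 1 − P(N ≤ 3) ≈ 0.1728.

0.1728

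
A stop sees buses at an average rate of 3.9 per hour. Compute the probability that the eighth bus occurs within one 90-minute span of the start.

0.2356

Over the interval, μ = 3.9 × 1.5 = 5.85 (a 90-minute span = 1.5 hours).
The eighth arrival falls in the interval iff at least 8 events occur there: P(S_8 ≤ t) = P(N ≥ 8) = 1 − P(N ≤ 7) ≈ 0.2356.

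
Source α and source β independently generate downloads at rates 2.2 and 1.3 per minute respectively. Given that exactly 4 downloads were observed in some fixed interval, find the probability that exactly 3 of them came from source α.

0.3690

Given the total, each event is independently from source α with probability p = λ_α/(λ_α+λ_β) = 2.2/3.5 ≈ 0.6286.
So K ~ Binomial(4, 2.2/3.5): P(K = 3) = C(4,3) · (2.2/3.5)^3 · (1.3/3.5)^1 ≈ 0.3690.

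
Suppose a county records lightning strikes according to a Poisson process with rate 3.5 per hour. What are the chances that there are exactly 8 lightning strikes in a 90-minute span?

0.0751

Over the interval, μ = 3.5 × 1.5 = 5.25 (a 90-minute span = 1.5 hours).
P(N = 8) = e^(−μ) μ^8/8! = e^(−5.25) · 5.25^8/40320 ≈ 0.0751.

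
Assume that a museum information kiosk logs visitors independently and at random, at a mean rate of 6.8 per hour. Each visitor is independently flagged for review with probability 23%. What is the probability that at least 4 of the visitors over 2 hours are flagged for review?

0.3814

Thinning: the visitors that are flagged for review themselves form a Poisson process with rate 0.23 × 6.8 = 1.564 per hour.
Over the interval, μ = 1.564 × 2 = 3.128 (2 hours).
P(N ≥ 4) = 1 − P(N ≤ 3) ≈ 0.3814.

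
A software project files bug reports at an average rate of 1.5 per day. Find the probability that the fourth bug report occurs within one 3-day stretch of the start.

0.6577

Over the interval, μ = 1.5 × 3 = 4.5 (a 3-day stretch = 3 days).
The fourth arrival falls in the interval iff at least 4 events occur there: P(S_4 ≤ t) = P(N ≥ 4) = 1 − P(N ≤ 3) ≈ 0.6577.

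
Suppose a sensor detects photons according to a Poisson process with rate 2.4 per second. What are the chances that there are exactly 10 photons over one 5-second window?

0.1048

Over the interval, μ = 2.4 × 5 = 12 (a 5-second window = 5 seconds).
P(N = 10) = e^(−μ) μ^10/10! = e^(−12) · 12^10/3628800 ≈ 0.1048.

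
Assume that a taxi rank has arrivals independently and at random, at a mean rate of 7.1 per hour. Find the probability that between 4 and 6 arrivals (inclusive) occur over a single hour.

0.3582

With mean μ = 7.1 per hour,
P(4 ≤ N ≤ 6) = Σ_{j=4}^{6} e^(−7.1) · 7.1^j/j! ≈ 0.3582.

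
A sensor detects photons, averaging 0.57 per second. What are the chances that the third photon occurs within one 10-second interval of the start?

0.9232

Over the interval, μ = 0.57 × 10 = 5.7 (a 10-second interval = 10 seconds).
The third arrival falls in the interval iff at least 3 events occur there: P(S_3 ≤ t) = P(N ≥ 3) = 1 − P(N ≤ 2) ≈ 0.9232.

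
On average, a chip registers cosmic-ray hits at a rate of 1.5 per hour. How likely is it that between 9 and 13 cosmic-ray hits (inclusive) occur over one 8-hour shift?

0.5265

Over the interval, μ = 1.5 × 8 = 12 (an 8-hour shift = 8 hours).
P(9 ≤ N ≤ 13) = Σ_{j=9}^{13} e^(−12) · 12^j/j! ≈ 0.5265.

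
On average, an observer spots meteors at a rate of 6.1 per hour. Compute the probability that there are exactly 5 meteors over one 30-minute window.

0.1042

Over the interval, μ = 6.1 × 0.5 = 3.05 (a 30-minute window = 0.5 hours).
P(N = 5) = e^(−μ) μ^5/5! = e^(−3.05) · 3.05^5/120 ≈ 0.1042.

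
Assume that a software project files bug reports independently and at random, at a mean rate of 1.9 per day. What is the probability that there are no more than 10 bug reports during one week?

Over the interval, μ = 1.9 × 7 = 13.3 (a week = 7 days).
P(N ≤ 10) = Σ_{j=0}^{10} e^(−μ) μ^j/j! ≈ 0.2268.

0.2268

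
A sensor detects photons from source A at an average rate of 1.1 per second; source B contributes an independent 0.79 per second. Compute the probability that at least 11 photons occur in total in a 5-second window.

Independent Poisson processes superpose: combined rate λ = 1.1 + 0.79 = 1.89 per second.
Over the interval, μ = 1.89 × 5 = 9.45 (a 5-second window = 5 seconds).
P(N ≥ 11) = 1 − P(N ≤ 10) ≈ 0.3485.

0.3485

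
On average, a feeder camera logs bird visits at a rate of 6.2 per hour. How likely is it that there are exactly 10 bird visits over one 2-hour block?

Over the interval, μ = 6.2 × 2 = 12.4 (a 2-hour block = 2 hours).
P(N = 10) = e^(−μ) μ^10/10! = e^(−12.4) · 12.4^10/3628800 ≈ 0.0975.

0.0975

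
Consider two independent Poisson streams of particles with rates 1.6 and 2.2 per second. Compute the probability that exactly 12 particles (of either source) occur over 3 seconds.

0.1126

Independent Poisson processes superpose: combined rate λ = 1.6 + 2.2 = 3.8 per second.
Over the interval, μ = 3.8 × 3 = 11.4 (3 seconds).
P(N = 12) = e^(−11.4) · 11.4^12/12! ≈ 0.1126.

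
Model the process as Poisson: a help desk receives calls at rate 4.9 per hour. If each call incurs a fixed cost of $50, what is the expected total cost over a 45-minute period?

$183.75

E[N] = 4.9 × 0.75 = 3.675 (a 45-minute period = 0.75 hours); E[cost] = 3.675 × $50 = $183.75.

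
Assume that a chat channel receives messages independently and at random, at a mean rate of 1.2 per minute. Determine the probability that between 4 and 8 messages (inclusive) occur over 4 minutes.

Over the interval, μ = 1.2 × 4 = 4.8 (4 minutes).
P(4 ≤ N ≤ 8) = Σ_{j=4}^{8} e^(−4.8) · 4.8^j/j! ≈ 0.6500.

0.6500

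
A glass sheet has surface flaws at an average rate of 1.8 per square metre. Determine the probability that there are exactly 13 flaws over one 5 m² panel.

0.0504

Over the interval, μ = 1.8 × 5 = 9 (a 5 m² panel = 5 square metres).
P(N = 13) = e^(−μ) μ^13/13! = e^(−9) · 9^13/6227020800 ≈ 0.0504.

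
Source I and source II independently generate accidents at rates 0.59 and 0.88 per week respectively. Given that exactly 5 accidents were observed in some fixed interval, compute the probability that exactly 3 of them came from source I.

0.2317

Given the total, each event is independently from source I with probability p = λ_I/(λ_I+λ_II) = 0.59/1.47 ≈ 0.4014.
So K ~ Binomial(5, 0.59/1.47): P(K = 3) = C(5,3) · (0.59/1.47)^3 · (0.88/1.47)^2 ≈ 0.2317.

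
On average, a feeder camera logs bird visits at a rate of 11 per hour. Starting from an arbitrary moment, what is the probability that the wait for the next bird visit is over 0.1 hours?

The wait for the next event is exponential with rate λ = 11 per hour.
P(T > 0.1) = e^(−λt) = e^(−11 × 0.1) = e^(−1.1) ≈ 0.3329.

0.3329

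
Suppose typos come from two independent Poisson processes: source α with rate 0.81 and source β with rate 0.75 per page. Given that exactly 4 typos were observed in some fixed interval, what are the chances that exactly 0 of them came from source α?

0.0534

Given the total, each event is independently from source α with probability p = λ_α/(λ_α+λ_β) = 0.81/1.56 ≈ 0.5192.
So K ~ Binomial(4, 0.81/1.56): P(K = 0) = C(4,0) · (0.81/1.56)^0 · (0.75/1.56)^4 ≈ 0.0534.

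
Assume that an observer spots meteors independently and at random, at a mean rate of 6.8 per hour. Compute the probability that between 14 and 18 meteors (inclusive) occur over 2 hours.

Over the interval, μ = 6.8 × 2 = 13.6 (2 hours).
P(14 ≤ N ≤ 18) = Σ_{j=14}^{18} e^(−13.6) · 13.6^j/j! ≈ 0.3962.

0.3962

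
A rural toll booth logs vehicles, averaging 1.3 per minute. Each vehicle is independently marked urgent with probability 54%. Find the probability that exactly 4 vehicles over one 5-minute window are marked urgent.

Thinning: the vehicles that are marked urgent themselves form a Poisson process with rate 0.54 × 1.3 = 0.702 per minute.
Over the interval, μ = 0.702 × 5 = 3.51 (a 5-minute window = 5 minutes).
P(N = 4) = e^(−3.51) · 3.51^4/4! ≈ 0.1891.

0.1891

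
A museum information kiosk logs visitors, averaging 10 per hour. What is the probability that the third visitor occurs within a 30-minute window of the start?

0.8753

Over the interval, μ = 10 × 0.5 = 5 (a 30-minute window = 0.5 hours).
The third arrival falls in the interval iff at least 3 events occur there: P(S_3 ≤ t) = P(N ≥ 3) = 1 − P(N ≤ 2) ≈ 0.8753.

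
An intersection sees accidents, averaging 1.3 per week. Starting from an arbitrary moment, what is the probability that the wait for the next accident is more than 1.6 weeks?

0.1249

The wait for the next event is exponential with rate λ = 1.3 per week.
P(T > 1.6) = e^(−λt) = e^(−1.3 × 1.6) = e^(−2.08) ≈ 0.1249.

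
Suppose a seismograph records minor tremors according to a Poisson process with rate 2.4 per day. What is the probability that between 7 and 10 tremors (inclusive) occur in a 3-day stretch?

Over the interval, μ = 2.4 × 3 = 7.2 (a 3-day stretch = 3 days).
P(7 ≤ N ≤ 10) = Σ_{j=7}^{10} e^(−7.2) · 7.2^j/j! ≈ 0.4663.

0.4663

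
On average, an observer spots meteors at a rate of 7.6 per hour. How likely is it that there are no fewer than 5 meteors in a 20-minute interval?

0.1133

Over the interval, μ = 7.6 × 1/3 ≈ 2.53333 (a 20-minute interval = 1/3 hours).
P(N ≥ 5) = 1 − P(N ≤ 4) = 1 − Σ_{j=0}^{4} e^(−μ) μ^j/j! ≈ 0.1133.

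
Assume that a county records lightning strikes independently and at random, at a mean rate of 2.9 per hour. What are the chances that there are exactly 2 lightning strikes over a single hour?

With mean μ = 2.9 per hour,
P(N = 2) = e^(−μ) μ^2/2! = e^(−2.9) · 2.9^2/2 ≈ 0.2314.

0.2314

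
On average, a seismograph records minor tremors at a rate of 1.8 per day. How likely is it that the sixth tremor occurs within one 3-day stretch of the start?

Over the interval, μ = 1.8 × 3 = 5.4 (a 3-day stretch = 3 days).
The sixth arrival falls in the interval iff at least 6 events occur there: P(S_6 ≤ t) = P(N ≥ 6) = 1 − P(N ≤ 5) ≈ 0.4539.

0.4539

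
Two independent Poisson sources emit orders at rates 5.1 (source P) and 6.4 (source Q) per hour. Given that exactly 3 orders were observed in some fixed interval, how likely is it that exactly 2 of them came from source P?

0.3284

Given the total, each event is independently from source P with probability p = λ_P/(λ_P+λ_Q) = 5.1/11.5 ≈ 0.4435.
So K ~ Binomial(3, 5.1/11.5): P(K = 2) = C(3,2) · (5.1/11.5)^2 · (6.4/11.5)^1 ≈ 0.3284.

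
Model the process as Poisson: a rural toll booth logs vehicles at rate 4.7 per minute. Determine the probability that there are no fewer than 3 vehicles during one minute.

0.8477

With mean μ = 4.7 per minute,
P(N ≥ 3) = 1 − P(N ≤ 2) = 1 − Σ_{j=0}^{2} e^(−μ) μ^j/j! ≈ 0.8477.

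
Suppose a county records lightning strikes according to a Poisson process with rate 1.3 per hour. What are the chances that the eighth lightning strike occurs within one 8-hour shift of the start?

Over the interval, μ = 1.3 × 8 = 10.4 (an 8-hour shift = 8 hours).
The eighth arrival falls in the interval iff at least 8 events occur there: P(S_8 ≤ t) = P(N ≥ 8) = 1 − P(N ≤ 7) ≈ 0.8137.

0.8137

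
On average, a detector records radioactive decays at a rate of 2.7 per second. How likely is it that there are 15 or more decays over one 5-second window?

Over the interval, μ = 2.7 × 5 = 13.5 (a 5-second window = 5 seconds).
P(N ≥ 15) = 1 − P(N ≤ 14) = 1 − Σ_{j=0}^{14} e^(−μ) μ^j/j! ≈ 0.3767.

0.3767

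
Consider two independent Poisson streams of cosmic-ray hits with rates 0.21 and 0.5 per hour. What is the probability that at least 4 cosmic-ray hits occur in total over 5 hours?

Independent Poisson processes superpose: combined rate λ = 0.21 + 0.5 = 0.71 per hour.
Over the interval, μ = 0.71 × 5 = 3.55 (5 hours).
P(N ≥ 4) = 1 − P(N ≤ 3) ≈ 0.4741.

0.4741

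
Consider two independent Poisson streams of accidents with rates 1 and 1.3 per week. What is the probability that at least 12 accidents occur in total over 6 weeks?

Independent Poisson processes superpose: combined rate λ = 1 + 1.3 = 2.3 per week.
Over the interval, μ = 2.3 × 6 = 13.8 (6 weeks).
P(N ≥ 12) = 1 − P(N ≤ 11) ≈ 0.7227.

0.7227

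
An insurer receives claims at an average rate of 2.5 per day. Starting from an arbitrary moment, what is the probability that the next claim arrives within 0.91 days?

Inter-arrival times are exponential with rate λ = 2.5 per day.
P(T ≤ 0.91) = 1 − e^(−λt) = 1 − e^(−2.5 × 0.91) = 1 − e^(−2.275) ≈ 0.8972.

0.8972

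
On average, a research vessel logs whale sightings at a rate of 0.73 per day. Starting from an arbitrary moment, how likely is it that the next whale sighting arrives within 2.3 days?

Inter-arrival times are exponential with rate λ = 0.73 per day.
P(T ≤ 2.3) = 1 − e^(−λt) = 1 − e^(−0.73 × 2.3) = 1 − e^(−1.679) ≈ 0.8134.

0.8134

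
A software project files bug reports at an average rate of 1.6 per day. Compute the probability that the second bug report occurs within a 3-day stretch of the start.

Over the interval, μ = 1.6 × 3 = 4.8 (a 3-day stretch = 3 days).
The second arrival falls in the interval iff at least 2 events occur there: P(S_2 ≤ t) = P(N ≥ 2) = 1 − P(N ≤ 1) ≈ 0.9523.

0.9523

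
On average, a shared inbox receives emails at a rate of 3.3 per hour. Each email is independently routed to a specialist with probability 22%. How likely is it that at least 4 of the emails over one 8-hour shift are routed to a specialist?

0.8308

Thinning: the emails that are routed to a specialist themselves form a Poisson process with rate 0.22 × 3.3 = 0.726 per hour.
Over the interval, μ = 0.726 × 8 = 5.808 (an 8-hour shift = 8 hours).
P(N ≥ 4) = 1 − P(N ≤ 3) ≈ 0.8308.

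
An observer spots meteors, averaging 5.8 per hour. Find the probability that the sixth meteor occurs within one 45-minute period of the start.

0.2717

Over the interval, μ = 5.8 × 0.75 = 4.35 (a 45-minute period = 0.75 hours).
The sixth arrival falls in the interval iff at least 6 events occur there: P(S_6 ≤ t) = P(N ≥ 6) = 1 − P(N ≤ 5) ≈ 0.2717.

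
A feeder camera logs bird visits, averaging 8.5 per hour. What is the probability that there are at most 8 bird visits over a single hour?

With mean μ = 8.5 per hour,
P(N ≤ 8) = Σ_{j=0}^{8} e^(−μ) μ^j/j! ≈ 0.5231.

0.5231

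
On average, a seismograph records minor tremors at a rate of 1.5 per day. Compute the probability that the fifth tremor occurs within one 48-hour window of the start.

0.1847

Over the interval, μ = 1.5 × 2 = 3 (a 48-hour window = 2 days).
The fifth arrival falls in the interval iff at least 5 events occur there: P(S_5 ≤ t) = P(N ≥ 5) = 1 − P(N ≤ 4) ≈ 0.1847.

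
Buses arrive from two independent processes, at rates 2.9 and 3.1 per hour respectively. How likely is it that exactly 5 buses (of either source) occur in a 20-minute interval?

Independent Poisson processes superpose: combined rate λ = 2.9 + 3.1 = 6 per hour.
Over the interval, μ = 6 × 1/3 = 2 (a 20-minute interval = 1/3 hours).
P(N = 5) = e^(−2) · 2^5/5! ≈ 0.0361.

0.0361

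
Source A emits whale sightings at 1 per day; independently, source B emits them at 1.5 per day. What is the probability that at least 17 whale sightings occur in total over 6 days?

0.3359

Independent Poisson processes superpose: combined rate λ = 1 + 1.5 = 2.5 per day.
Over the interval, μ = 2.5 × 6 = 15 (6 days).
P(N ≥ 17) = 1 − P(N ≤ 16) ≈ 0.3359.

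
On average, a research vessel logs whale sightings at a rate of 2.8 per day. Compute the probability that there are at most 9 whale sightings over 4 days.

0.3192

Over the interval, μ = 2.8 × 4 = 11.2 (4 days).
P(N ≤ 9) = Σ_{j=0}^{9} e^(−μ) μ^j/j! ≈ 0.3192.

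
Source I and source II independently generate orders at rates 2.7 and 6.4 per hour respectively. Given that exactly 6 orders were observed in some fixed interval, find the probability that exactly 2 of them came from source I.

0.3231

Given the total, each event is independently from source I with probability p = λ_I/(λ_I+λ_II) = 2.7/9.1 ≈ 0.2967.
So K ~ Binomial(6, 2.7/9.1): P(K = 2) = C(6,2) · (2.7/9.1)^2 · (6.4/9.1)^4 ≈ 0.3231.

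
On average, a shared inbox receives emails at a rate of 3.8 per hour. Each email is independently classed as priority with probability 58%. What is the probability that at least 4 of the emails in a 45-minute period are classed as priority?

Thinning: the emails that are classed as priority themselves form a Poisson process with rate 0.58 × 3.8 = 2.204 per hour.
Over the interval, μ = 2.204 × 0.75 = 1.653 (a 45-minute period = 0.75 hours).
P(N ≥ 4) = 1 − P(N ≤ 3) ≈ 0.0863.

0.0863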